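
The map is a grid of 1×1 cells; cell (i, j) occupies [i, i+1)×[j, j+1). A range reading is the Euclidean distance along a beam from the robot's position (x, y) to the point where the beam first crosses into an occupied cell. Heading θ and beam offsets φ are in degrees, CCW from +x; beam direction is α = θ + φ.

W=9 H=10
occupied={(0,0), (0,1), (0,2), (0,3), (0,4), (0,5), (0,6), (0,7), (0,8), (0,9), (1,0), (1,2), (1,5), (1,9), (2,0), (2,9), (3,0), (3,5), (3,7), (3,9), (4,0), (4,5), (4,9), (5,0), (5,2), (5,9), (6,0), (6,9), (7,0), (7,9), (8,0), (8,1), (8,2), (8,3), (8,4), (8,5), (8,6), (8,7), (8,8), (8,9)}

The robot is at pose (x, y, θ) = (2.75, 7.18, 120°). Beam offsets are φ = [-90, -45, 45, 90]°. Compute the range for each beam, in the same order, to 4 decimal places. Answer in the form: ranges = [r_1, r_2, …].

ranges = [0.2887, 1.8842, 1.8117, 2.0207]

beam 1: φ=-90°, α=30°
  dir = (cos 30°, sin 30°) = (0.8660, 0.5000); from cell (2,7)
  next x-line at t=0.2887, next y-line at t=1.6400; Δt_x=1.1547, Δt_y=2.0000
    x: enter (3,7) at t=0.2887 ← occupied
  → r_1 = 0.2887
beam 2: φ=-45°, α=75°
  dir = (cos 75°, sin 75°) = (0.2588, 0.9659); from cell (2,7)
  next x-line at t=0.9659, next y-line at t=0.8489; Δt_x=3.8637, Δt_y=1.0353
    y: enter (2,8) at t=0.8489
    x: enter (3,8) at t=0.9659
    y: enter (3,9) at t=1.8842 ← occupied
  → r_2 = 1.8842
beam 3: φ=45°, α=165°
  dir = (cos 165°, sin 165°) = (-0.9659, 0.2588); from cell (2,7)
  next x-line at t=0.7765, next y-line at t=3.1682; Δt_x=1.0353, Δt_y=3.8637
    x: enter (1,7) at t=0.7765
    x: enter (0,7) at t=1.8117 ← occupied
  → r_3 = 1.8117
beam 4: φ=90°, α=210°
  dir = (cos 210°, sin 210°) = (-0.8660, -0.5000); from cell (2,7)
  next x-line at t=0.8660, next y-line at t=0.3600; Δt_x=1.1547, Δt_y=2.0000
    y: enter (2,6) at t=0.3600
    x: enter (1,6) at t=0.8660
    x: enter (0,6) at t=2.0207 ← occupied
  → r_4 = 2.0207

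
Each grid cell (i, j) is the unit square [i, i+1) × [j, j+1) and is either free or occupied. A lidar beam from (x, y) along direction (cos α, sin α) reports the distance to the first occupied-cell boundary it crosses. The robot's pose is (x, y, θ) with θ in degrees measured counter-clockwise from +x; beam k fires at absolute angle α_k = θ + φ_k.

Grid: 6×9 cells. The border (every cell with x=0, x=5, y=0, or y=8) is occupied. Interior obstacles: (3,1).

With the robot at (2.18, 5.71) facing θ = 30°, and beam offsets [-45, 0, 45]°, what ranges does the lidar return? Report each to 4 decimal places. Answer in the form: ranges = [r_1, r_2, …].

beam 1: φ=-45°, α=345°
  cosα=0.9659 sinα=-0.2588 | (2,5) | tMaxX 0.8489 tMaxY 2.7432 | tΔX 1.0353 tΔY 3.8637
    t=0.8489 [x] (3,5)
    t=1.8842 [x] (4,5)
    t=2.7432 [y] (4,4)
    t=2.9195 [x] (5,4) — stop
  → r_1 = 2.9195
beam 2: φ=0°, α=30°
  cosα=0.8660 sinα=0.5000 | (2,5) | tMaxX 0.9469 tMaxY 0.5800 | tΔX 1.1547 tΔY 2.0000
    t=0.5800 [y] (2,6)
    t=0.9469 [x] (3,6)
    t=2.1016 [x] (4,6)
    t=2.5800 [y] (4,7)
    t=3.2563 [x] (5,7) — stop
  → r_2 = 3.2563
beam 3: φ=45°, α=75°
  cosα=0.2588 sinα=0.9659 | (2,5) | tMaxX 3.1682 tMaxY 0.3002 | tΔX 3.8637 tΔY 1.0353
    t=0.3002 [y] (2,6)
    t=1.3355 [y] (2,7)
    t=2.3708 [y] (2,8) — stop
  → r_3 = 2.3708

ranges = [2.9195, 3.2563, 2.3708]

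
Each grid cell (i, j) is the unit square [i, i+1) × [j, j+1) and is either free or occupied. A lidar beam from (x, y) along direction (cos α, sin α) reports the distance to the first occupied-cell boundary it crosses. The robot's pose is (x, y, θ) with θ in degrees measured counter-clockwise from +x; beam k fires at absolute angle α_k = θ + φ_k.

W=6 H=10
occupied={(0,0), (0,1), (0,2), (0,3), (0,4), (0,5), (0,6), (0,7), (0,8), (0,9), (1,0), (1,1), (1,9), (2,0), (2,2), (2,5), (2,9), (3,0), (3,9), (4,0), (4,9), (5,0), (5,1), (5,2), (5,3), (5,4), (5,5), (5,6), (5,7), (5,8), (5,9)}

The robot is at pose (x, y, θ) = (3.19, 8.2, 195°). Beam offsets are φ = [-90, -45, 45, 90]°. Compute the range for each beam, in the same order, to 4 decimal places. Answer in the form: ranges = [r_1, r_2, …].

beam 1: φ=-90°, α=105°
  d=(-0.2588,0.9659)  start (3,8)  tX=0.7341 tY=0.8282  stride 1/|dx|=3.8637 1/|dy|=1.0353
    cross x-line → (2,8), t=0.7341
    cross y-line → (2,9), t=0.8282 (wall)
  → r_1 = 0.8282
beam 2: φ=-45°, α=150°
  d=(-0.8660,0.5000)  start (3,8)  tX=0.2194 tY=1.6000  stride 1/|dx|=1.1547 1/|dy|=2.0000
    cross x-line → (2,8), t=0.2194
    cross x-line → (1,8), t=1.3741
    cross y-line → (1,9), t=1.6000 (wall)
  → r_2 = 1.6000
beam 3: φ=45°, α=240°
  d=(-0.5000,-0.8660)  start (3,8)  tX=0.3800 tY=0.2309  stride 1/|dx|=2.0000 1/|dy|=1.1547
    cross y-line → (3,7), t=0.2309
    cross x-line → (2,7), t=0.3800
    cross y-line → (2,6), t=1.3856
    cross x-line → (1,6), t=2.3800
    cross y-line → (1,5), t=2.5403
    cross y-line → (1,4), t=3.6950
    cross x-line → (0,4), t=4.3800 (wall)
  → r_3 = 4.3800
beam 4: φ=90°, α=285°
  d=(0.2588,-0.9659)  start (3,8)  tX=3.1296 tY=0.2071  stride 1/|dx|=3.8637 1/|dy|=1.0353
    cross y-line → (3,7), t=0.2071
    cross y-line → (3,6), t=1.2423
    cross y-line → (3,5), t=2.2776
    cross x-line → (4,5), t=3.1296
    cross y-line → (4,4), t=3.3129
    cross y-line → (4,3), t=4.3482
    cross y-line → (4,2), t=5.3834
    cross y-line → (4,1), t=6.4187
    cross x-line → (5,1), t=6.9933 (wall)
  → r_4 = 6.9933

ranges = [0.8282, 1.6000, 4.3800, 6.9933]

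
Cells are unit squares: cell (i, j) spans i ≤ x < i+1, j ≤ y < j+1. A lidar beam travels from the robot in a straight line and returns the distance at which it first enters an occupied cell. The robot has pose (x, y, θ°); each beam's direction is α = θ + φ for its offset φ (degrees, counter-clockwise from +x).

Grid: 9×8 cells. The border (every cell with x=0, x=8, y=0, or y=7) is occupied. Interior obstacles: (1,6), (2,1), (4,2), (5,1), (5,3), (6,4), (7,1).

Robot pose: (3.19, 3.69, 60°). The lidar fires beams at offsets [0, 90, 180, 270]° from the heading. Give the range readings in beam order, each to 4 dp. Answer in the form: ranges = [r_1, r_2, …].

ranges = [3.8221, 2.5288, 1.9514, 1.3800]

beam 1: φ=0°, α=60°
  cosα=0.5000 sinα=0.8660 | (3,3) | tMaxX 1.6200 tMaxY 0.3580 | tΔX 2.0000 tΔY 1.1547
    t=0.3580 [y] (3,4)
    t=1.5127 [y] (3,5)
    t=1.6200 [x] (4,5)
    t=2.6674 [y] (4,6)
    t=3.6200 [x] (5,6)
    t=3.8221 [y] (5,7) — stop
  → r_1 = 3.8221
beam 2: φ=90°, α=150°
  cosα=-0.8660 sinα=0.5000 | (3,3) | tMaxX 0.2194 tMaxY 0.6200 | tΔX 1.1547 tΔY 2.0000
    t=0.2194 [x] (2,3)
    t=0.6200 [y] (2,4)
    t=1.3741 [x] (1,4)
    t=2.5288 [x] (0,4) — stop
  → r_2 = 2.5288
beam 3: φ=180°, α=240°
  cosα=-0.5000 sinα=-0.8660 | (3,3) | tMaxX 0.3800 tMaxY 0.7967 | tΔX 2.0000 tΔY 1.1547
    t=0.3800 [x] (2,3)
    t=0.7967 [y] (2,2)
    t=1.9514 [y] (2,1) — stop
  → r_3 = 1.9514
beam 4: φ=270°, α=330°
  cosα=0.8660 sinα=-0.5000 | (3,3) | tMaxX 0.9353 tMaxY 1.3800 | tΔX 1.1547 tΔY 2.0000
    t=0.9353 [x] (4,3)
    t=1.3800 [y] (4,2) — stop
  → r_4 = 1.3800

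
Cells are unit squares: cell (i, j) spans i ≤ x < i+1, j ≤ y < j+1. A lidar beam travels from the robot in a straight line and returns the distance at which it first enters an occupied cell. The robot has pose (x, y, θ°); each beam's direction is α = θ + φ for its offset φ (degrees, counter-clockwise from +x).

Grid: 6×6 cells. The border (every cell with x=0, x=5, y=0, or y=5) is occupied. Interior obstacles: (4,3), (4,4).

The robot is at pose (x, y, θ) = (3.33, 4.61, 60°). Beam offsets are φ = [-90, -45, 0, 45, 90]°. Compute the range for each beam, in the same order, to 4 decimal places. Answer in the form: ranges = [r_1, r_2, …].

beam 1: φ=-90°, α=330°
  direction (0.8660, -0.5000); cell (3,4); t to first gridline: x 0.7736, y 1.2200 (then +1.1547 / +2.0000)
    (4,4) via x @ 0.7736  # hit
  → r_1 = 0.7736
beam 2: φ=-45°, α=15°
  direction (0.9659, 0.2588); cell (3,4); t to first gridline: x 0.6936, y 1.5068 (then +1.0353 / +3.8637)
    (4,4) via x @ 0.6936  # hit
  → r_2 = 0.6936
beam 3: φ=0°, α=60°
  direction (0.5000, 0.8660); cell (3,4); t to first gridline: x 1.3400, y 0.4503 (then +2.0000 / +1.1547)
    (3,5) via y @ 0.4503  # hit
  → r_3 = 0.4503
beam 4: φ=45°, α=105°
  direction (-0.2588, 0.9659); cell (3,4); t to first gridline: x 1.2750, y 0.4038 (then +3.8637 / +1.0353)
    (3,5) via y @ 0.4038  # hit
  → r_4 = 0.4038
beam 5: φ=90°, α=150°
  direction (-0.8660, 0.5000); cell (3,4); t to first gridline: x 0.3811, y 0.7800 (then +1.1547 / +2.0000)
    (2,4) via x @ 0.3811
    (2,5) via y @ 0.7800  # hit
  → r_5 = 0.7800

ranges = [0.7736, 0.6936, 0.4503, 0.4038, 0.7800]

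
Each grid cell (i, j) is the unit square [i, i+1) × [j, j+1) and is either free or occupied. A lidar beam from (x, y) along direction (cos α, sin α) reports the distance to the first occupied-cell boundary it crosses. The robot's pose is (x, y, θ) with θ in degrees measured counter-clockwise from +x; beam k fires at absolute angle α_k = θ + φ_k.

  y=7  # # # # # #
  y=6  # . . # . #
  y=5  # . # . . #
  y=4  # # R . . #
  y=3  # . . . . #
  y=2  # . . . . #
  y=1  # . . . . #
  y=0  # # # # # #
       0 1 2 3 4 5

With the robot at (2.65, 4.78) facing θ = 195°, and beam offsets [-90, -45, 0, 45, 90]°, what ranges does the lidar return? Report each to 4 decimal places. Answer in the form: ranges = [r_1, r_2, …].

ranges = [0.2278, 0.4400, 0.6729, 3.3000, 3.9133]

beam 1: φ=-90°, α=105°
  direction (-0.2588, 0.9659); cell (2,4); t to first gridline: x 2.5114, y 0.2278 (then +3.8637 / +1.0353)
    (2,5) via y @ 0.2278  # hit
  → r_1 = 0.2278
beam 2: φ=-45°, α=150°
  direction (-0.8660, 0.5000); cell (2,4); t to first gridline: x 0.7506, y 0.4400 (then +1.1547 / +2.0000)
    (2,5) via y @ 0.4400  # hit
  → r_2 = 0.4400
beam 3: φ=0°, α=195°
  direction (-0.9659, -0.2588); cell (2,4); t to first gridline: x 0.6729, y 3.0137 (then +1.0353 / +3.8637)
    (1,4) via x @ 0.6729  # hit
  → r_3 = 0.6729
beam 4: φ=45°, α=240°
  direction (-0.5000, -0.8660); cell (2,4); t to first gridline: x 1.3000, y 0.9007 (then +2.0000 / +1.1547)
    (2,3) via y @ 0.9007
    (1,3) via x @ 1.3000
    (1,2) via y @ 2.0554
    (1,1) via y @ 3.2101
    (0,1) via x @ 3.3000  # hit
  → r_4 = 3.3000
beam 5: φ=90°, α=285°
  direction (0.2588, -0.9659); cell (2,4); t to first gridline: x 1.3523, y 0.8075 (then +3.8637 / +1.0353)
    (2,3) via y @ 0.8075
    (3,3) via x @ 1.3523
    (3,2) via y @ 1.8428
    (3,1) via y @ 2.8781
    (3,0) via y @ 3.9133  # hit
  → r_5 = 3.9133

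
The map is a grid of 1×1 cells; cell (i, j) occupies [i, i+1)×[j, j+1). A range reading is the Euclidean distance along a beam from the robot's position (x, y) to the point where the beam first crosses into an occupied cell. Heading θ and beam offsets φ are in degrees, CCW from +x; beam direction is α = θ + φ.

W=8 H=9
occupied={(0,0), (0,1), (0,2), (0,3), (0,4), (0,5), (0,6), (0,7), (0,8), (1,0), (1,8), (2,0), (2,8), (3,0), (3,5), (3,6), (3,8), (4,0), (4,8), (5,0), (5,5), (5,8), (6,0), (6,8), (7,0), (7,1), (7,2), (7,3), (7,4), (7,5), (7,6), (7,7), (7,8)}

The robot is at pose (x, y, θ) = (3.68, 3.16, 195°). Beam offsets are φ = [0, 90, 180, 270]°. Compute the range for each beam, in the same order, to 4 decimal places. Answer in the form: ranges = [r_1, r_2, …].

ranges = [2.7745, 2.2362, 3.4371, 1.9049]

beam 1: φ=0°, α=195°
  d=(-0.9659,-0.2588)  start (3,3)  tX=0.7040 tY=0.6182  stride 1/|dx|=1.0353 1/|dy|=3.8637
    cross y-line → (3,2), t=0.6182
    cross x-line → (2,2), t=0.7040
    cross x-line → (1,2), t=1.7393
    cross x-line → (0,2), t=2.7745 (wall)
  → r_1 = 2.7745
beam 2: φ=90°, α=285°
  d=(0.2588,-0.9659)  start (3,3)  tX=1.2364 tY=0.1656  stride 1/|dx|=3.8637 1/|dy|=1.0353
    cross y-line → (3,2), t=0.1656
    cross y-line → (3,1), t=1.2009
    cross x-line → (4,1), t=1.2364
    cross y-line → (4,0), t=2.2362 (wall)
  → r_2 = 2.2362
beam 3: φ=180°, α=15°
  d=(0.9659,0.2588)  start (3,3)  tX=0.3313 tY=3.2455  stride 1/|dx|=1.0353 1/|dy|=3.8637
    cross x-line → (4,3), t=0.3313
    cross x-line → (5,3), t=1.3666
    cross x-line → (6,3), t=2.4018
    cross y-line → (6,4), t=3.2455
    cross x-line → (7,4), t=3.4371 (wall)
  → r_3 = 3.4371
beam 4: φ=270°, α=105°
  d=(-0.2588,0.9659)  start (3,3)  tX=2.6273 tY=0.8696  stride 1/|dx|=3.8637 1/|dy|=1.0353
    cross y-line → (3,4), t=0.8696
    cross y-line → (3,5), t=1.9049 (wall)
  → r_4 = 1.9049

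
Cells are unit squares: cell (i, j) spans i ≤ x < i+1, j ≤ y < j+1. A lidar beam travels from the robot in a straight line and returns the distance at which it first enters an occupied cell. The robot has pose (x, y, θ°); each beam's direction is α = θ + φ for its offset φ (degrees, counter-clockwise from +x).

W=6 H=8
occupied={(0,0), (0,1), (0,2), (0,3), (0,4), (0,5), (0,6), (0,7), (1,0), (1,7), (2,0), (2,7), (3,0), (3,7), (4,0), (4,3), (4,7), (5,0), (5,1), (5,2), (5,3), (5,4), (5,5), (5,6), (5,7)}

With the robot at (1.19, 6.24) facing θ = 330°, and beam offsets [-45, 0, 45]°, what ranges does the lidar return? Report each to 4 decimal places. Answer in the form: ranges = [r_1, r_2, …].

beam 1: φ=-45°, α=285°
  direction (0.2588, -0.9659); cell (1,6); t to first gridline: x 3.1296, y 0.2485 (then +3.8637 / +1.0353)
    (1,5) via y @ 0.2485
    (1,4) via y @ 1.2837
    (1,3) via y @ 2.3190
    (2,3) via x @ 3.1296
    (2,2) via y @ 3.3543
    (2,1) via y @ 4.3896
    (2,0) via y @ 5.4248  # hit
  → r_1 = 5.4248
beam 2: φ=0°, α=330°
  direction (0.8660, -0.5000); cell (1,6); t to first gridline: x 0.9353, y 0.4800 (then +1.1547 / +2.0000)
    (1,5) via y @ 0.4800
    (2,5) via x @ 0.9353
    (3,5) via x @ 2.0900
    (3,4) via y @ 2.4800
    (4,4) via x @ 3.2447
    (5,4) via x @ 4.3994  # hit
  → r_2 = 4.3994
beam 3: φ=45°, α=15°
  direction (0.9659, 0.2588); cell (1,6); t to first gridline: x 0.8386, y 2.9364 (then +1.0353 / +3.8637)
    (2,6) via x @ 0.8386
    (3,6) via x @ 1.8738
    (4,6) via x @ 2.9091
    (4,7) via y @ 2.9364  # hit
  → r_3 = 2.9364

ranges = [5.4248, 4.3994, 2.9364]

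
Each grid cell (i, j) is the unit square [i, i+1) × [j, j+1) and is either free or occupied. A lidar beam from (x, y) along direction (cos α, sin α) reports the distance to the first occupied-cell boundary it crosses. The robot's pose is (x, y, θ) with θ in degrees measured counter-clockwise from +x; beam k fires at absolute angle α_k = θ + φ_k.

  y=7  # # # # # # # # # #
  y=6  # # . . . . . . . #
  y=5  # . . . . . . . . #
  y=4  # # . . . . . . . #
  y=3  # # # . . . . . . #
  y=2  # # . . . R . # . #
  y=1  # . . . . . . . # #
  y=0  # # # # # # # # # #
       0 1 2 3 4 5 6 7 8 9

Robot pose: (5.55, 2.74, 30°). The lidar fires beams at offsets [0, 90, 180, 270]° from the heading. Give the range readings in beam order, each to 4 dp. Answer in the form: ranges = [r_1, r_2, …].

ranges = [3.9837, 4.9190, 3.4800, 2.0092]

beam 1: φ=0°, α=30°
  direction (0.8660, 0.5000); cell (5,2); t to first gridline: x 0.5196, y 0.5200 (then +1.1547 / +2.0000)
    (6,2) via x @ 0.5196
    (6,3) via y @ 0.5200
    (7,3) via x @ 1.6743
    (7,4) via y @ 2.5200
    (8,4) via x @ 2.8290
    (9,4) via x @ 3.9837  # hit
  → r_1 = 3.9837
beam 2: φ=90°, α=120°
  direction (-0.5000, 0.8660); cell (5,2); t to first gridline: x 1.1000, y 0.3002 (then +2.0000 / +1.1547)
    (5,3) via y @ 0.3002
    (4,3) via x @ 1.1000
    (4,4) via y @ 1.4549
    (4,5) via y @ 2.6096
    (3,5) via x @ 3.1000
    (3,6) via y @ 3.7643
    (3,7) via y @ 4.9190  # hit
  → r_2 = 4.9190
beam 3: φ=180°, α=210°
  direction (-0.8660, -0.5000); cell (5,2); t to first gridline: x 0.6351, y 1.4800 (then +1.1547 / +2.0000)
    (4,2) via x @ 0.6351
    (4,1) via y @ 1.4800
    (3,1) via x @ 1.7898
    (2,1) via x @ 2.9445
    (2,0) via y @ 3.4800  # hit
  → r_3 = 3.4800
beam 4: φ=270°, α=300°
  direction (0.5000, -0.8660); cell (5,2); t to first gridline: x 0.9000, y 0.8545 (then +2.0000 / +1.1547)
    (5,1) via y @ 0.8545
    (6,1) via x @ 0.9000
    (6,0) via y @ 2.0092  # hit
  → r_4 = 2.0092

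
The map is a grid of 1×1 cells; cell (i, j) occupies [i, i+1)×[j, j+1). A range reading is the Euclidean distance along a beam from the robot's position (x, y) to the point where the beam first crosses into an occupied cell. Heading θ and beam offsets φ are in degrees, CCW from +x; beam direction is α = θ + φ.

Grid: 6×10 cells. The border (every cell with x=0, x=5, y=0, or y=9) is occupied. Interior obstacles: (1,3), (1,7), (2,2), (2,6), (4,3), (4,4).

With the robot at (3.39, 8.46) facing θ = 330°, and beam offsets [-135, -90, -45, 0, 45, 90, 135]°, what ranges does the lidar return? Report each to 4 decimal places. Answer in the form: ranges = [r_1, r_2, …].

beam 1: φ=-135°, α=195°
  cosα=-0.9659 sinα=-0.2588 | (3,8) | tMaxX 0.4038 tMaxY 1.7773 | tΔX 1.0353 tΔY 3.8637
    t=0.4038 [x] (2,8)
    t=1.4390 [x] (1,8)
    t=1.7773 [y] (1,7) — stop
  → r_1 = 1.7773
beam 2: φ=-90°, α=240°
  cosα=-0.5000 sinα=-0.8660 | (3,8) | tMaxX 0.7800 tMaxY 0.5312 | tΔX 2.0000 tΔY 1.1547
    t=0.5312 [y] (3,7)
    t=0.7800 [x] (2,7)
    t=1.6859 [y] (2,6) — stop
  → r_2 = 1.6859
beam 3: φ=-45°, α=285°
  cosα=0.2588 sinα=-0.9659 | (3,8) | tMaxX 2.3569 tMaxY 0.4762 | tΔX 3.8637 tΔY 1.0353
    t=0.4762 [y] (3,7)
    t=1.5115 [y] (3,6)
    t=2.3569 [x] (4,6)
    t=2.5468 [y] (4,5)
    t=3.5821 [y] (4,4) — stop
  → r_3 = 3.5821
beam 4: φ=0°, α=330°
  cosα=0.8660 sinα=-0.5000 | (3,8) | tMaxX 0.7044 tMaxY 0.9200 | tΔX 1.1547 tΔY 2.0000
    t=0.7044 [x] (4,8)
    t=0.9200 [y] (4,7)
    t=1.8591 [x] (5,7) — stop
  → r_4 = 1.8591
beam 5: φ=45°, α=15°
  cosα=0.9659 sinα=0.2588 | (3,8) | tMaxX 0.6315 tMaxY 2.0864 | tΔX 1.0353 tΔY 3.8637
    t=0.6315 [x] (4,8)
    t=1.6668 [x] (5,8) — stop
  → r_5 = 1.6668
beam 6: φ=90°, α=60°
  cosα=0.5000 sinα=0.8660 | (3,8) | tMaxX 1.2200 tMaxY 0.6235 | tΔX 2.0000 tΔY 1.1547
    t=0.6235 [y] (3,9) — stop
  → r_6 = 0.6235
beam 7: φ=135°, α=105°
  cosα=-0.2588 sinα=0.9659 | (3,8) | tMaxX 1.5068 tMaxY 0.5590 | tΔX 3.8637 tΔY 1.0353
    t=0.5590 [y] (3,9) — stop
  → r_7 = 0.5590

ranges = [1.7773, 1.6859, 3.5821, 1.8591, 1.6668, 0.6235, 0.5590]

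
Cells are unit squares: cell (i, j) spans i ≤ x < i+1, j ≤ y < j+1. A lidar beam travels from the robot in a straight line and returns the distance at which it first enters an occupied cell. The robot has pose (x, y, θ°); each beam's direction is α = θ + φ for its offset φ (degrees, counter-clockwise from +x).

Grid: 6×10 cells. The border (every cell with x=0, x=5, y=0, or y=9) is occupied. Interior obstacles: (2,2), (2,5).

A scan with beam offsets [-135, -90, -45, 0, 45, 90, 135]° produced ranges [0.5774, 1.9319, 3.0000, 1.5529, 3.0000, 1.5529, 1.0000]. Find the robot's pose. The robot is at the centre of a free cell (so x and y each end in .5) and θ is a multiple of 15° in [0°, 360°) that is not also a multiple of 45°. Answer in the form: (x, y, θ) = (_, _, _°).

The pose lattice has 30·16 = 480 candidates. Test each by forward raycasting.
  (3.5, 1.5, 330°): beam 1 = 1.9319 ≠ 0.5774 ✗
  (4.5, 4.5, 75°): beam 1 = 1.0000 ≠ 0.5774 ✗
  (2.5, 6.5, 165°): beam 1 = 2.8868 ≠ 0.5774 ✗
  (4.5, 8.5, 285°): beam 1 = 1.0000 ≠ 0.5774 ✗
  …
  (4.5, 2.5, 165°): r_1=0.5774, r_2=1.9319, r_3=3.0000, r_4=1.5529, r_5=3.0000, r_6=1.5529, r_7=1.0000 — all match ✓
Only this pose fits every beam.

(x, y, θ) = (4.5, 2.5, 165°)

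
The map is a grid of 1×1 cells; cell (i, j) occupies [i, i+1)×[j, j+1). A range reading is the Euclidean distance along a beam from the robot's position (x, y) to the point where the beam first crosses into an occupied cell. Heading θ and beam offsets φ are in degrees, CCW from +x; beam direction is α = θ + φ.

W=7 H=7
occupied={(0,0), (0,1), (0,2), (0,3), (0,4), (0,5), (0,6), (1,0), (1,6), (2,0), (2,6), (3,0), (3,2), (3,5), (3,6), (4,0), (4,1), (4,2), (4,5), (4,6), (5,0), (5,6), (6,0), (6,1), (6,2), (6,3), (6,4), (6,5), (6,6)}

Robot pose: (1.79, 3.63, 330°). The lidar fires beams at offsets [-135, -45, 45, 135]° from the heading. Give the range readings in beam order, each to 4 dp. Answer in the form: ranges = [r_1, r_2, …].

beam 1: φ=-135°, α=195°
  cosα=-0.9659 sinα=-0.2588 | (1,3) | tMaxX 0.8179 tMaxY 2.4341 | tΔX 1.0353 tΔY 3.8637
    t=0.8179 [x] (0,3) — stop
  → r_1 = 0.8179
beam 2: φ=-45°, α=285°
  cosα=0.2588 sinα=-0.9659 | (1,3) | tMaxX 0.8114 tMaxY 0.6522 | tΔX 3.8637 tΔY 1.0353
    t=0.6522 [y] (1,2)
    t=0.8114 [x] (2,2)
    t=1.6875 [y] (2,1)
    t=2.7228 [y] (2,0) — stop
  → r_2 = 2.7228
beam 3: φ=45°, α=15°
  cosα=0.9659 sinα=0.2588 | (1,3) | tMaxX 0.2174 tMaxY 1.4296 | tΔX 1.0353 tΔY 3.8637
    t=0.2174 [x] (2,3)
    t=1.2527 [x] (3,3)
    t=1.4296 [y] (3,4)
    t=2.2880 [x] (4,4)
    t=3.3232 [x] (5,4)
    t=4.3585 [x] (6,4) — stop
  → r_3 = 4.3585
beam 4: φ=135°, α=105°
  cosα=-0.2588 sinα=0.9659 | (1,3) | tMaxX 3.0523 tMaxY 0.3831 | tΔX 3.8637 tΔY 1.0353
    t=0.3831 [y] (1,4)
    t=1.4183 [y] (1,5)
    t=2.4536 [y] (1,6) — stop
  → r_4 = 2.4536

ranges = [0.8179, 2.7228, 4.3585, 2.4536]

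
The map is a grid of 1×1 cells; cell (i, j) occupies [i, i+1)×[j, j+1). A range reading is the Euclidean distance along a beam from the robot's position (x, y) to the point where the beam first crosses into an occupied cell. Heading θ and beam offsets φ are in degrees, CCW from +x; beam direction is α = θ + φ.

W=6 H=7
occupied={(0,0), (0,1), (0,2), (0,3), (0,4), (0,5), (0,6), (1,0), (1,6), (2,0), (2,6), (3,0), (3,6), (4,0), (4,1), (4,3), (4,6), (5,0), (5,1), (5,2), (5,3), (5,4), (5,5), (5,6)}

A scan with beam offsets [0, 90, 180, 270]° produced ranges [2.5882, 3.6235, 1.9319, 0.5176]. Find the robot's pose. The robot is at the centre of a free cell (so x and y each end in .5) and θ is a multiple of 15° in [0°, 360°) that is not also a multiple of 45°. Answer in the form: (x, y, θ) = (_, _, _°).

(x, y, θ) = (1.5, 3.5, 285°)

Enumerate (i+0.5, j+0.5, θ) over the 18 free cells and 16 admissible headings. For each, cast all 4 beams and compare to the given ranges.
  (3.5, 2.5, 330°): beam 1 = 1.0000 ≠ 2.5882 ✗
  (4.5, 5.5, 195°): beam 1 = 3.6235 ≠ 2.5882 ✗
  (2.5, 3.5, 30°): beam 1 = 2.8868 ≠ 2.5882 ✗
  (4.5, 4.5, 60°): beam 1 = 1.0000 ≠ 2.5882 ✗
  …
  (1.5, 3.5, 285°): r_1=2.5882, r_2=3.6235, r_3=1.9319, r_4=0.5176 — all match ✓
Unique over the lattice → pose = (1.5, 3.5, 285°).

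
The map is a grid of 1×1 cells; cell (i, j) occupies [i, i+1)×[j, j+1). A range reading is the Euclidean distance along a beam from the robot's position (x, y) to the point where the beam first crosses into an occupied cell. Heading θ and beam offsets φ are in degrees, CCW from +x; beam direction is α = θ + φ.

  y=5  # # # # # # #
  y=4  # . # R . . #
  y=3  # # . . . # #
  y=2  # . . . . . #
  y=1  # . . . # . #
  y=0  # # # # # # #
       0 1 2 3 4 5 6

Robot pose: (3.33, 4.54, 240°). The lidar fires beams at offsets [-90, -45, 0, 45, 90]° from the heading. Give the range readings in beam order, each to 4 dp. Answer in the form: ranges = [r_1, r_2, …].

ranges = [0.3811, 0.3416, 4.0876, 2.6296, 1.9283]

beam 1: φ=-90°, α=150°
  direction (-0.8660, 0.5000); cell (3,4); t to first gridline: x 0.3811, y 0.9200 (then +1.1547 / +2.0000)
    (2,4) via x @ 0.3811  # hit
  → r_1 = 0.3811
beam 2: φ=-45°, α=195°
  direction (-0.9659, -0.2588); cell (3,4); t to first gridline: x 0.3416, y 2.0864 (then +1.0353 / +3.8637)
    (2,4) via x @ 0.3416  # hit
  → r_2 = 0.3416
beam 3: φ=0°, α=240°
  direction (-0.5000, -0.8660); cell (3,4); t to first gridline: x 0.6600, y 0.6235 (then +2.0000 / +1.1547)
    (3,3) via y @ 0.6235
    (2,3) via x @ 0.6600
    (2,2) via y @ 1.7782
    (1,2) via x @ 2.6600
    (1,1) via y @ 2.9329
    (1,0) via y @ 4.0876  # hit
  → r_3 = 4.0876
beam 4: φ=45°, α=285°
  direction (0.2588, -0.9659); cell (3,4); t to first gridline: x 2.5887, y 0.5590 (then +3.8637 / +1.0353)
    (3,3) via y @ 0.5590
    (3,2) via y @ 1.5943
    (4,2) via x @ 2.5887
    (4,1) via y @ 2.6296  # hit
  → r_4 = 2.6296
beam 5: φ=90°, α=330°
  direction (0.8660, -0.5000); cell (3,4); t to first gridline: x 0.7736, y 1.0800 (then +1.1547 / +2.0000)
    (4,4) via x @ 0.7736
    (4,3) via y @ 1.0800
    (5,3) via x @ 1.9283  # hit
  → r_5 = 1.9283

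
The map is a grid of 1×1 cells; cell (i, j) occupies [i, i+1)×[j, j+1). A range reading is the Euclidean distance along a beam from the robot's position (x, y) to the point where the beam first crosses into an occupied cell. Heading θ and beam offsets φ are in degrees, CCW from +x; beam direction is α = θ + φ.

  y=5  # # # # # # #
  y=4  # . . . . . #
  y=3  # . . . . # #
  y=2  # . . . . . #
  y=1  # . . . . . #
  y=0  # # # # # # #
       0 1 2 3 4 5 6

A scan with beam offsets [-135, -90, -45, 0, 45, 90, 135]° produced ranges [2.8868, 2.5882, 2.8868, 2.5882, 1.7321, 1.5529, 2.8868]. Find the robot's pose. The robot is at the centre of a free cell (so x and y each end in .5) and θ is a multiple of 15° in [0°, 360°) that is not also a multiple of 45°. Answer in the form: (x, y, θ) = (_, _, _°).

Candidates: 19 free-cell centres × 16 headings = 304 poses. Raycast each; keep the one whose scan matches to 4 dp.
  (3.5, 2.5, 300°): beam 1 = 2.5882 ≠ 2.8868 ✗
  (4.5, 3.5, 255°): beam 1 = 1.7321 ≠ 2.8868 ✗
  (2.5, 3.5, 330°): beam 1 = 1.5529 ≠ 2.8868 ✗
  (2.5, 2.5, 60°): beam 1 = 1.5529 ≠ 2.8868 ✗
  …
  (3.5, 2.5, 195°): r_1=2.8868, r_2=2.5882, r_3=2.8868, r_4=2.5882, r_5=1.7321, r_6=1.5529, r_7=2.8868 — all match ✓
Only this pose fits every beam.

(x, y, θ) = (3.5, 2.5, 195°)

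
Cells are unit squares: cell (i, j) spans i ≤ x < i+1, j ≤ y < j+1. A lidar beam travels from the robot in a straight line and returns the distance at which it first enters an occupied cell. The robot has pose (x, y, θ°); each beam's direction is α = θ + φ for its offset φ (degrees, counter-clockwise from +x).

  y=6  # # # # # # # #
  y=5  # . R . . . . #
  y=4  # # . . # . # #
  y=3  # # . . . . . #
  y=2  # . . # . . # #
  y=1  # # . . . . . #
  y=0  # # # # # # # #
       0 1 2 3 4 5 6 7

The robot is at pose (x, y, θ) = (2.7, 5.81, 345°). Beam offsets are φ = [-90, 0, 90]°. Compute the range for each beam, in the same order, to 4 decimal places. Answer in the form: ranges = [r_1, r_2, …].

ranges = [2.7046, 3.4164, 0.1967]

beam 1: φ=-90°, α=255°
  direction (-0.2588, -0.9659); cell (2,5); t to first gridline: x 2.7046, y 0.8386 (then +3.8637 / +1.0353)
    (2,4) via y @ 0.8386
    (2,3) via y @ 1.8738
    (1,3) via x @ 2.7046  # hit
  → r_1 = 2.7046
beam 2: φ=0°, α=345°
  direction (0.9659, -0.2588); cell (2,5); t to first gridline: x 0.3106, y 3.1296 (then +1.0353 / +3.8637)
    (3,5) via x @ 0.3106
    (4,5) via x @ 1.3459
    (5,5) via x @ 2.3811
    (5,4) via y @ 3.1296
    (6,4) via x @ 3.4164  # hit
  → r_2 = 3.4164
beam 3: φ=90°, α=75°
  direction (0.2588, 0.9659); cell (2,5); t to first gridline: x 1.1591, y 0.1967 (then +3.8637 / +1.0353)
    (2,6) via y @ 0.1967  # hit
  → r_3 = 0.1967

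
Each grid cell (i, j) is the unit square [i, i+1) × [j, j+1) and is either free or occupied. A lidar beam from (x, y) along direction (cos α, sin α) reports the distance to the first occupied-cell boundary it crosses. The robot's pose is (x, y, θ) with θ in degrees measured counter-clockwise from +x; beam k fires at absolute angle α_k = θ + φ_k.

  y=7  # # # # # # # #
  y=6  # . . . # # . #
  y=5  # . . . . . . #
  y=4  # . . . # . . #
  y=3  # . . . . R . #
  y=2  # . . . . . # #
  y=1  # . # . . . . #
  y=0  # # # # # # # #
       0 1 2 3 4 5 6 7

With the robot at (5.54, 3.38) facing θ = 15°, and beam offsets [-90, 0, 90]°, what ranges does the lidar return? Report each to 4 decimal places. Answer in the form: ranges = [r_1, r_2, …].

ranges = [2.4640, 1.5115, 2.7124]

beam 1: φ=-90°, α=285°
  dir = (cos 285°, sin 285°) = (0.2588, -0.9659); from cell (5,3)
  next x-line at t=1.7773, next y-line at t=0.3934; Δt_x=3.8637, Δt_y=1.0353
    y: enter (5,2) at t=0.3934
    y: enter (5,1) at t=1.4287
    x: enter (6,1) at t=1.7773
    y: enter (6,0) at t=2.4640 ← occupied
  → r_1 = 2.4640
beam 2: φ=0°, α=15°
  dir = (cos 15°, sin 15°) = (0.9659, 0.2588); from cell (5,3)
  next x-line at t=0.4762, next y-line at t=2.3955; Δt_x=1.0353, Δt_y=3.8637
    x: enter (6,3) at t=0.4762
    x: enter (7,3) at t=1.5115 ← occupied
  → r_2 = 1.5115
beam 3: φ=90°, α=105°
  dir = (cos 105°, sin 105°) = (-0.2588, 0.9659); from cell (5,3)
  next x-line at t=2.0864, next y-line at t=0.6419; Δt_x=3.8637, Δt_y=1.0353
    y: enter (5,4) at t=0.6419
    y: enter (5,5) at t=1.6771
    x: enter (4,5) at t=2.0864
    y: enter (4,6) at t=2.7124 ← occupied
  → r_3 = 2.7124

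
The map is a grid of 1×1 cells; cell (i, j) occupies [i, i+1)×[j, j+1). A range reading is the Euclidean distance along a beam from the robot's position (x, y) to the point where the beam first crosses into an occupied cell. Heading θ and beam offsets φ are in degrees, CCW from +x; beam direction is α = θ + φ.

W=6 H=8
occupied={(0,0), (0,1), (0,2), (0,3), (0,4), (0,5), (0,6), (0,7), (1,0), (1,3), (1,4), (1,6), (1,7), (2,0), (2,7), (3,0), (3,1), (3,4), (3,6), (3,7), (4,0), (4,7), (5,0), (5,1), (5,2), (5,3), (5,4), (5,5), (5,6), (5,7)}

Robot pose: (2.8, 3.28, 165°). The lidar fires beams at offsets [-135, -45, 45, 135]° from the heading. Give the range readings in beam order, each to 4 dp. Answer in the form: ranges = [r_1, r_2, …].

beam 1: φ=-135°, α=30°
  dir = (cos 30°, sin 30°) = (0.8660, 0.5000); from cell (2,3)
  next x-line at t=0.2309, next y-line at t=1.4400; Δt_x=1.1547, Δt_y=2.0000
    x: enter (3,3) at t=0.2309
    x: enter (4,3) at t=1.3856
    y: enter (4,4) at t=1.4400
    x: enter (5,4) at t=2.5403 ← occupied
  → r_1 = 2.5403
beam 2: φ=-45°, α=120°
  dir = (cos 120°, sin 120°) = (-0.5000, 0.8660); from cell (2,3)
  next x-line at t=1.6000, next y-line at t=0.8314; Δt_x=2.0000, Δt_y=1.1547
    y: enter (2,4) at t=0.8314
    x: enter (1,4) at t=1.6000 ← occupied
  → r_2 = 1.6000
beam 3: φ=45°, α=210°
  dir = (cos 210°, sin 210°) = (-0.8660, -0.5000); from cell (2,3)
  next x-line at t=0.9238, next y-line at t=0.5600; Δt_x=1.1547, Δt_y=2.0000
    y: enter (2,2) at t=0.5600
    x: enter (1,2) at t=0.9238
    x: enter (0,2) at t=2.0785 ← occupied
  → r_3 = 2.0785
beam 4: φ=135°, α=300°
  dir = (cos 300°, sin 300°) = (0.5000, -0.8660); from cell (2,3)
  next x-line at t=0.4000, next y-line at t=0.3233; Δt_x=2.0000, Δt_y=1.1547
    y: enter (2,2) at t=0.3233
    x: enter (3,2) at t=0.4000
    y: enter (3,1) at t=1.4780 ← occupied
  → r_4 = 1.4780

ranges = [2.5403, 1.6000, 2.0785, 1.4780]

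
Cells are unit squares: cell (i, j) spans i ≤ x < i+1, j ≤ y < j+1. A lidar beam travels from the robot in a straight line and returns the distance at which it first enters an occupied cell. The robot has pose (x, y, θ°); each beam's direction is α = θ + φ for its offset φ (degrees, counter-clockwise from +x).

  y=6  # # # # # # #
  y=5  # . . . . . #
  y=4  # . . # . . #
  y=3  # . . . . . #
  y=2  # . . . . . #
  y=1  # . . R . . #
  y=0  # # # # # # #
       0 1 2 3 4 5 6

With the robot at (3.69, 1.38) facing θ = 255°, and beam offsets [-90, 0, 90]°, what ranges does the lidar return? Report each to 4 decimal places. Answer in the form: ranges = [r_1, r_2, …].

beam 1: φ=-90°, α=165°
  cosα=-0.9659 sinα=0.2588 | (3,1) | tMaxX 0.7143 tMaxY 2.3955 | tΔX 1.0353 tΔY 3.8637
    t=0.7143 [x] (2,1)
    t=1.7496 [x] (1,1)
    t=2.3955 [y] (1,2)
    t=2.7849 [x] (0,2) — stop
  → r_1 = 2.7849
beam 2: φ=0°, α=255°
  cosα=-0.2588 sinα=-0.9659 | (3,1) | tMaxX 2.6660 tMaxY 0.3934 | tΔX 3.8637 tΔY 1.0353
    t=0.3934 [y] (3,0) — stop
  → r_2 = 0.3934
beam 3: φ=90°, α=345°
  cosα=0.9659 sinα=-0.2588 | (3,1) | tMaxX 0.3209 tMaxY 1.4682 | tΔX 1.0353 tΔY 3.8637
    t=0.3209 [x] (4,1)
    t=1.3562 [x] (5,1)
    t=1.4682 [y] (5,0) — stop
  → r_3 = 1.4682

ranges = [2.7849, 0.3934, 1.4682]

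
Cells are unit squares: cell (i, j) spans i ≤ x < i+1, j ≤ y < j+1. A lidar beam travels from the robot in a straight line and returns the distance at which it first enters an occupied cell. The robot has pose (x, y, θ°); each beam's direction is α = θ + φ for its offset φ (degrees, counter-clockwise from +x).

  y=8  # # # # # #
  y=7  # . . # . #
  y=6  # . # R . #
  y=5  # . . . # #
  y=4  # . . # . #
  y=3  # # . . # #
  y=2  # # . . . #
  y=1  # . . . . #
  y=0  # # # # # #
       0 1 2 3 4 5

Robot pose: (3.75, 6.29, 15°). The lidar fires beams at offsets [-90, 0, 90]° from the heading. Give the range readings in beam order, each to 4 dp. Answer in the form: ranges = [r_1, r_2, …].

ranges = [0.9659, 1.2941, 0.7350]

beam 1: φ=-90°, α=285°
  d=(0.2588,-0.9659)  start (3,6)  tX=0.9659 tY=0.3002  stride 1/|dx|=3.8637 1/|dy|=1.0353
    cross y-line → (3,5), t=0.3002
    cross x-line → (4,5), t=0.9659 (wall)
  → r_1 = 0.9659
beam 2: φ=0°, α=15°
  d=(0.9659,0.2588)  start (3,6)  tX=0.2588 tY=2.7432  stride 1/|dx|=1.0353 1/|dy|=3.8637
    cross x-line → (4,6), t=0.2588
    cross x-line → (5,6), t=1.2941 (wall)
  → r_2 = 1.2941
beam 3: φ=90°, α=105°
  d=(-0.2588,0.9659)  start (3,6)  tX=2.8978 tY=0.7350  stride 1/|dx|=3.8637 1/|dy|=1.0353
    cross y-line → (3,7), t=0.7350 (wall)
  → r_3 = 0.7350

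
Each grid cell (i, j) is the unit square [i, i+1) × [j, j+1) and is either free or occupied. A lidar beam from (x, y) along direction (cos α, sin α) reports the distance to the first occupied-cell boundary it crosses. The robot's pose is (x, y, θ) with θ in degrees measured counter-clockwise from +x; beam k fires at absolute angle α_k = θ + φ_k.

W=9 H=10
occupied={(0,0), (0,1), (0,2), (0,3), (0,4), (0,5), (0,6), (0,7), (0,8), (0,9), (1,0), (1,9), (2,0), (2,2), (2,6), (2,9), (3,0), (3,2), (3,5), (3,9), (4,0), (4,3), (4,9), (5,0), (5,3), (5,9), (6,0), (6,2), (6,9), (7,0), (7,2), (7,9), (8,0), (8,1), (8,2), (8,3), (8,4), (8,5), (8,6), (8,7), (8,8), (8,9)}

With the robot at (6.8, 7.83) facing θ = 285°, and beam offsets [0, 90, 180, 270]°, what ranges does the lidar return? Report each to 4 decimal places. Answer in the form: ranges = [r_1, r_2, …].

beam 1: φ=0°, α=285°
  dir = (cos 285°, sin 285°) = (0.2588, -0.9659); from cell (6,7)
  next x-line at t=0.7727, next y-line at t=0.8593; Δt_x=3.8637, Δt_y=1.0353
    x: enter (7,7) at t=0.7727
    y: enter (7,6) at t=0.8593
    y: enter (7,5) at t=1.8946
    y: enter (7,4) at t=2.9298
    y: enter (7,3) at t=3.9651
    x: enter (8,3) at t=4.6364 ← occupied
  → r_1 = 4.6364
beam 2: φ=90°, α=15°
  dir = (cos 15°, sin 15°) = (0.9659, 0.2588); from cell (6,7)
  next x-line at t=0.2071, next y-line at t=0.6568; Δt_x=1.0353, Δt_y=3.8637
    x: enter (7,7) at t=0.2071
    y: enter (7,8) at t=0.6568
    x: enter (8,8) at t=1.2423 ← occupied
  → r_2 = 1.2423
beam 3: φ=180°, α=105°
  dir = (cos 105°, sin 105°) = (-0.2588, 0.9659); from cell (6,7)
  next x-line at t=3.0910, next y-line at t=0.1760; Δt_x=3.8637, Δt_y=1.0353
    y: enter (6,8) at t=0.1760
    y: enter (6,9) at t=1.2113 ← occupied
  → r_3 = 1.2113
beam 4: φ=270°, α=195°
  dir = (cos 195°, sin 195°) = (-0.9659, -0.2588); from cell (6,7)
  next x-line at t=0.8282, next y-line at t=3.2069; Δt_x=1.0353, Δt_y=3.8637
    x: enter (5,7) at t=0.8282
    x: enter (4,7) at t=1.8635
    x: enter (3,7) at t=2.8988
    y: enter (3,6) at t=3.2069
    x: enter (2,6) at t=3.9340 ← occupied
  → r_4 = 3.9340

ranges = [4.6364, 1.2423, 1.2113, 3.9340]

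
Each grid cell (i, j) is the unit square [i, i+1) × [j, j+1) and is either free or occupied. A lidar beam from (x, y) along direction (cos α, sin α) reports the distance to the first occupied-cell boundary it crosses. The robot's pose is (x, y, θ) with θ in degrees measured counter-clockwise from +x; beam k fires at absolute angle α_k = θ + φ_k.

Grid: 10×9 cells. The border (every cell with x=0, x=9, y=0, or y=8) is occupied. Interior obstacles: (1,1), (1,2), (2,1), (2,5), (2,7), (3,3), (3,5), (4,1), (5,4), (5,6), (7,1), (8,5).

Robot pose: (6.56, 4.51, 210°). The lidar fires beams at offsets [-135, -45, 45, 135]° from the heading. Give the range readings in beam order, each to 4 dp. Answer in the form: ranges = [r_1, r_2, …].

ranges = [3.6131, 0.5798, 3.6338, 2.5261]

beam 1: φ=-135°, α=75°
  direction (0.2588, 0.9659); cell (6,4); t to first gridline: x 1.7000, y 0.5073 (then +3.8637 / +1.0353)
    (6,5) via y @ 0.5073
    (6,6) via y @ 1.5426
    (7,6) via x @ 1.7000
    (7,7) via y @ 2.5778
    (7,8) via y @ 3.6131  # hit
  → r_1 = 3.6131
beam 2: φ=-45°, α=165°
  direction (-0.9659, 0.2588); cell (6,4); t to first gridline: x 0.5798, y 1.8932 (then +1.0353 / +3.8637)
    (5,4) via x @ 0.5798  # hit
  → r_2 = 0.5798
beam 3: φ=45°, α=255°
  direction (-0.2588, -0.9659); cell (6,4); t to first gridline: x 2.1637, y 0.5280 (then +3.8637 / +1.0353)
    (6,3) via y @ 0.5280
    (6,2) via y @ 1.5633
    (5,2) via x @ 2.1637
    (5,1) via y @ 2.5985
    (5,0) via y @ 3.6338  # hit
  → r_3 = 3.6338
beam 4: φ=135°, α=345°
  direction (0.9659, -0.2588); cell (6,4); t to first gridline: x 0.4555, y 1.9705 (then +1.0353 / +3.8637)
    (7,4) via x @ 0.4555
    (8,4) via x @ 1.4908
    (8,3) via y @ 1.9705
    (9,3) via x @ 2.5261  # hit
  → r_4 = 2.5261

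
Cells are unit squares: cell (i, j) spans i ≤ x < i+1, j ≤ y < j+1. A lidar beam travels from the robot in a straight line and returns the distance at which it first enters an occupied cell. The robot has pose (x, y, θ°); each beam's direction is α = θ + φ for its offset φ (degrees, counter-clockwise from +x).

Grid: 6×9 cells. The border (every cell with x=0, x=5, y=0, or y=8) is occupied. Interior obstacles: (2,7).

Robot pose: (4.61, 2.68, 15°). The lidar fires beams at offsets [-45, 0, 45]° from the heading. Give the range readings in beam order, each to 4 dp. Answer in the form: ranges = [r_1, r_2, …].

ranges = [0.4503, 0.4038, 0.7800]

beam 1: φ=-45°, α=330°
  cosα=0.8660 sinα=-0.5000 | (4,2) | tMaxX 0.4503 tMaxY 1.3600 | tΔX 1.1547 tΔY 2.0000
    t=0.4503 [x] (5,2) — stop
  → r_1 = 0.4503
beam 2: φ=0°, α=15°
  cosα=0.9659 sinα=0.2588 | (4,2) | tMaxX 0.4038 tMaxY 1.2364 | tΔX 1.0353 tΔY 3.8637
    t=0.4038 [x] (5,2) — stop
  → r_2 = 0.4038
beam 3: φ=45°, α=60°
  cosα=0.5000 sinα=0.8660 | (4,2) | tMaxX 0.7800 tMaxY 0.3695 | tΔX 2.0000 tΔY 1.1547
    t=0.3695 [y] (4,3)
    t=0.7800 [x] (5,3) — stop
  → r_3 = 0.7800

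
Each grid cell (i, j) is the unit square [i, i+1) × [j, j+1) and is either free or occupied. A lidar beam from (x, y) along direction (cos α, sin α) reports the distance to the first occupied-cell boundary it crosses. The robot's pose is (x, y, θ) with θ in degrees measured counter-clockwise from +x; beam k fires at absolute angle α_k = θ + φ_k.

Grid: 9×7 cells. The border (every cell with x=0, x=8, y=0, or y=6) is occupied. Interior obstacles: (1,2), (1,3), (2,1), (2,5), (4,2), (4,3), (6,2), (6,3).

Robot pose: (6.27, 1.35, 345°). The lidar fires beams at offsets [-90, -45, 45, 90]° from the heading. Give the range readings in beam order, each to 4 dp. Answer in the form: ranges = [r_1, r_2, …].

ranges = [0.3623, 0.4041, 1.9976, 0.6729]

beam 1: φ=-90°, α=255°
  dir = (cos 255°, sin 255°) = (-0.2588, -0.9659); from cell (6,1)
  next x-line at t=1.0432, next y-line at t=0.3623; Δt_x=3.8637, Δt_y=1.0353
    y: enter (6,0) at t=0.3623 ← occupied
  → r_1 = 0.3623
beam 2: φ=-45°, α=300°
  dir = (cos 300°, sin 300°) = (0.5000, -0.8660); from cell (6,1)
  next x-line at t=1.4600, next y-line at t=0.4041; Δt_x=2.0000, Δt_y=1.1547
    y: enter (6,0) at t=0.4041 ← occupied
  → r_2 = 0.4041
beam 3: φ=45°, α=30°
  dir = (cos 30°, sin 30°) = (0.8660, 0.5000); from cell (6,1)
  next x-line at t=0.8429, next y-line at t=1.3000; Δt_x=1.1547, Δt_y=2.0000
    x: enter (7,1) at t=0.8429
    y: enter (7,2) at t=1.3000
    x: enter (8,2) at t=1.9976 ← occupied
  → r_3 = 1.9976
beam 4: φ=90°, α=75°
  dir = (cos 75°, sin 75°) = (0.2588, 0.9659); from cell (6,1)
  next x-line at t=2.8205, next y-line at t=0.6729; Δt_x=3.8637, Δt_y=1.0353
    y: enter (6,2) at t=0.6729 ← occupied
  → r_4 = 0.6729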